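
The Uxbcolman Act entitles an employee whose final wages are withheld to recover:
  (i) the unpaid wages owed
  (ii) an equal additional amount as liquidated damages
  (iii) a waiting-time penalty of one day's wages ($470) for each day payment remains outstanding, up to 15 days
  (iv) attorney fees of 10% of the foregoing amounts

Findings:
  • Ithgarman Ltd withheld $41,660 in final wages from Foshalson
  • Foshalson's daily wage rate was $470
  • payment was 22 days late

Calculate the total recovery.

Liquidated damages (equal amount): $41,660
Penalty days: min(22, 15) = 15
Waiting-time penalty: 15 × $470 = $7,050
Subtotal: $41,660 + $41,660 + $7,050 = $90,370
Attorney fees: 10% of $90,370 = $9,037
Total award: $90,370 + $9,037 = $99,407

$99,407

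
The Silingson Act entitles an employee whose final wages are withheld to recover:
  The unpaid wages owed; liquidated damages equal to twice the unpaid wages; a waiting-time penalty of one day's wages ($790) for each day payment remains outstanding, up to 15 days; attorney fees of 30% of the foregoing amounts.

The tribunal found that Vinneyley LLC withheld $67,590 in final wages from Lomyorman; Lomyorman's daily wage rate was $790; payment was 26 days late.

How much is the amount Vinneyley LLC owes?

Doubled: 2 × $67,590 = $135,180
Penalty days: min(26, 15) = 15
Waiting-time penalty: 15 × $790 = $11,850
Subtotal: $67,590 + $135,180 + $11,850 = $214,620
Attorney fees: 30% of $214,620 = $64,386
Total award: $214,620 + $64,386 = $279,006

Total award: $279,006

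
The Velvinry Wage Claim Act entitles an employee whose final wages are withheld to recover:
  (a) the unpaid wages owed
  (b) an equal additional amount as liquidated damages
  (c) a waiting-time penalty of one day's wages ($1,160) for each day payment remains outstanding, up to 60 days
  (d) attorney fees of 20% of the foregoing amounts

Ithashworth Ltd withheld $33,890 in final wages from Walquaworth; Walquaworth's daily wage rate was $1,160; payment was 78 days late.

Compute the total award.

$164,856

Liquidated damages (equal amount): $33,890
Penalty days: min(78, 60) = 60
Waiting-time penalty: 60 × $1,160 = $69,600
Subtotal: $33,890 + $33,890 + $69,600 = $137,380
Attorney fees: 20% of $137,380 = $27,476
Total award: $137,380 + $27,476 = $164,856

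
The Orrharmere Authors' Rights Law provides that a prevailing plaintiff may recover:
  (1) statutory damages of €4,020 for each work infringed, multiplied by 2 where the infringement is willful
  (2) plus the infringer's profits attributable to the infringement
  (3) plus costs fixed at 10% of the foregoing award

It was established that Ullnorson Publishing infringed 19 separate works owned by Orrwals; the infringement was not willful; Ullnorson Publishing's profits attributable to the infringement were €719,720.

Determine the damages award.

Statutory damages: 19 × €4,020 = €76,380
Infringement not willful: no ×2 enhancement.
Combined award: €76,380 + €719,720 = €796,100
Costs: 10% of €796,100 = €79,610
Award plus costs: €796,100 + €79,610 = €875,710

€875,710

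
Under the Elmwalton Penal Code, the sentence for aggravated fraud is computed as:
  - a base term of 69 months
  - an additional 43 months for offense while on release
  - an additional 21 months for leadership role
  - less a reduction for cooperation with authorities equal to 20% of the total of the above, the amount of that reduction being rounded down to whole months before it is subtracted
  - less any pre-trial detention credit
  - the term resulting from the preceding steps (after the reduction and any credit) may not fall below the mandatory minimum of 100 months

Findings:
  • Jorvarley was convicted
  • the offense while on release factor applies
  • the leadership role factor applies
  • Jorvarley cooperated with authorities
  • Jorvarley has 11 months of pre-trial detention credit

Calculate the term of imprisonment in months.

100 months

Offense while on release enhancement: +43 months
Leadership role enhancement: +21 months
Adjusted term: 69 months + 43 months + 21 months = 133 months
Cooperation with authorities reduction: 20% of 133 months = 26 months (rounded down)
After reduction: 133 − 26 = 107 months
Less pre-trial detention credit: 107 months − 11 months = 96 months
Minimum 100 months: 96 months is below the minimum → 100 months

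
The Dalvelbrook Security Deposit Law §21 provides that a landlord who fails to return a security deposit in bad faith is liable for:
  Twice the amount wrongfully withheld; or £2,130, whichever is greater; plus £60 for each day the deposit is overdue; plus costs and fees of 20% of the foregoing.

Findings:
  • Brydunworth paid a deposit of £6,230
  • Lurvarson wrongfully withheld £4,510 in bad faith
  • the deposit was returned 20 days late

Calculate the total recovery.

Doubled: 2 × £4,510 = £9,020
Minimum £2,130: £9,020 meets the minimum, no increase.
Late-return penalty: 20 × £60 = £1,200
Damages plus late penalty: £9,020 + £1,200 = £10,220
Costs and fees: 20% of £10,220 = £2,044
Total recovery: £10,220 + £2,044 = £12,264

£12,264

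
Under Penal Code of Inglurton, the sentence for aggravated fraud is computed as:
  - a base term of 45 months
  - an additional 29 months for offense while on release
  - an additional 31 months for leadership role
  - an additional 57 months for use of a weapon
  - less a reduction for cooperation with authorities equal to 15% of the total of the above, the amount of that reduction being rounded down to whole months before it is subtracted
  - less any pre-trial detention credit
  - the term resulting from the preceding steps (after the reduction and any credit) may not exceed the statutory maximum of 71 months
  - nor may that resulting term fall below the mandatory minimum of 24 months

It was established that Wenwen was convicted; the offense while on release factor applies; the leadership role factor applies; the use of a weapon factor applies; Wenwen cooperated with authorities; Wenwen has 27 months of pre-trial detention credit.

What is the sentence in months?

Sentence: 71 months

Offense while on release enhancement: +29 months
Leadership role enhancement: +31 months
Use of a weapon enhancement: +57 months
Adjusted term: 45 months + 29 months + 31 months + 57 months = 162 months
Cooperation with authorities reduction: 15% of 162 months = 24 months (rounded down)
After reduction: 162 − 24 = 138 months
Less pre-trial detention credit: 138 months − 27 months = 111 months
Cap at 71 months: 111 months exceeds the cap → 71 months
Minimum 24 months: 71 months meets the minimum, no increase.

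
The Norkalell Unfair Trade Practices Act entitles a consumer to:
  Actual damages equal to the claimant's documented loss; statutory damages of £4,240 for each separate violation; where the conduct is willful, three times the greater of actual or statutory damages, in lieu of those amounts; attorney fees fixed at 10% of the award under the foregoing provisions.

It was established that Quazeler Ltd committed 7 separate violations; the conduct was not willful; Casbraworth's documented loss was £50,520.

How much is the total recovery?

£88,220

Statutory damages: 7 × £4,240 = £29,680
Conduct not willful: the in-lieu enhancement does not apply.
Actual plus statutory damages: £50,520 + £29,680 = £80,200
Attorney fees: 10% of £80,200 = £8,020
Total recovery: £80,200 + £8,020 = £88,220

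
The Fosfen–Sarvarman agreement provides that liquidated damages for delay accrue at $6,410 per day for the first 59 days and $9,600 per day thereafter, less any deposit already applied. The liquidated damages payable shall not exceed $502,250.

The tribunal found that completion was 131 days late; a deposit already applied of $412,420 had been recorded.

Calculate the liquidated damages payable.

$502,250

First 59 days: 59 × $6,410 = $378,190
Remaining days: (131 − 59) × $9,600 = $691,200
Accrued per-day damages: $378,190 + $691,200 = $1,069,390
Less deposit already applied: $1,069,390 − $412,420 = $656,970
Cap at $502,250: $656,970 exceeds the cap → $502,250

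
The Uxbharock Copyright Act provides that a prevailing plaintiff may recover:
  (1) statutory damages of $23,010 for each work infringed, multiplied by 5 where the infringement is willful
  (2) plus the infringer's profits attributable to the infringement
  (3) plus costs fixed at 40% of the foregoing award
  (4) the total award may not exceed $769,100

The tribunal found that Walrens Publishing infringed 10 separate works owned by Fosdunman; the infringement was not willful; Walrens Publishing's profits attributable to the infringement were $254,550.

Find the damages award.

$678,510

Statutory damages: 10 × $23,010 = $230,100
Infringement not willful: no ×5 enhancement.
Combined award: $230,100 + $254,550 = $484,650
Costs: 40% of $484,650 = $193,860
Award plus costs: $484,650 + $193,860 = $678,510
Cap at $769,100: $678,510 is within the cap, no reduction.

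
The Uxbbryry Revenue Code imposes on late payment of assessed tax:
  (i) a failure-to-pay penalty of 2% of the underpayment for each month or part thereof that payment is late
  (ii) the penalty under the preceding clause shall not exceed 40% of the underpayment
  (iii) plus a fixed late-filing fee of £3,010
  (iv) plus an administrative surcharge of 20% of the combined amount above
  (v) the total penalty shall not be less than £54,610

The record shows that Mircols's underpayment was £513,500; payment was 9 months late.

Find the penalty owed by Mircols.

£114,528

Accrued rate: 2% × 9 = 18%, capped at 40% → 18%
Failure-to-pay penalty: 18% of £513,500 = £92,430
Penalty before surcharge: £92,430 + £3,010 = £95,440
Administrative surcharge: 20% of £95,440 = £19,088
Total penalty: £95,440 + £19,088 = £114,528
Minimum £54,610: £114,528 meets the minimum, no increase.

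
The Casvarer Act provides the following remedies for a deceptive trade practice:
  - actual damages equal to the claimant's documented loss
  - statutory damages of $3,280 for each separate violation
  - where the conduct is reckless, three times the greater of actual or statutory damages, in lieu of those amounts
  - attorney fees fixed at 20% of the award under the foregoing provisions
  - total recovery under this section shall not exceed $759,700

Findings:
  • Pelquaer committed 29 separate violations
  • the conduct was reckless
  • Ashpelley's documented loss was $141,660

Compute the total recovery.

$509,976

Statutory damages: 29 × $3,280 = $95,120
Greater of actual damages ($141,660) or statutory damages ($95,120): $141,660
Trebled: 3 × $141,660 = $424,980
Attorney fees: 20% of $424,980 = $84,996
Total before cap: $424,980 + $84,996 = $509,976
Cap at $759,700: $509,976 is within the cap, no reduction.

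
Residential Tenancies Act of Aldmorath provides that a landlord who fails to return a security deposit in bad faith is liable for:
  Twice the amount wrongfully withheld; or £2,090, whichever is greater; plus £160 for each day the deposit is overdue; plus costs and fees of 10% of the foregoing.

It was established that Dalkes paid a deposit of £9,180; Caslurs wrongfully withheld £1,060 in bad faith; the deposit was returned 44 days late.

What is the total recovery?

£10,076

Doubled: 2 × £1,060 = £2,120
Minimum £2,090: £2,120 meets the minimum, no increase.
Late-return penalty: 44 × £160 = £7,040
Damages plus late penalty: £2,120 + £7,040 = £9,160
Costs and fees: 10% of £9,160 = £916
Total recovery: £9,160 + £916 = £10,076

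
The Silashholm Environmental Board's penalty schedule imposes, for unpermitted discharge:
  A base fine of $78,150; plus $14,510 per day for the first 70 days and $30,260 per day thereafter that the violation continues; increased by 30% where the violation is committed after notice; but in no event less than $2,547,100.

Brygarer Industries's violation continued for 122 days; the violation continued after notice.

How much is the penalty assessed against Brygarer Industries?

First 70 days: 70 × $14,510 = $1,015,700
Remaining days: (122 − 70) × $30,260 = $1,573,520
Per-day component: $1,015,700 + $1,573,520 = $2,589,220
Base plus per-day: $78,150 + $2,589,220 = $2,667,370
Enhancement: 30% of $2,667,370 = $800,211
Enhanced fine: $2,667,370 + $800,211 = $3,467,581
Minimum $2,547,100: $3,467,581 meets the minimum, no increase.

$3,467,581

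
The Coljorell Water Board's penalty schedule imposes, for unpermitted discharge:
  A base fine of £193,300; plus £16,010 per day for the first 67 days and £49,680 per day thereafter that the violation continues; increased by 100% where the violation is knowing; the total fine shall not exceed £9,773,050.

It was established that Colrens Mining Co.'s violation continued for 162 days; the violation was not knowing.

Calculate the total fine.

£5,985,570

First 67 days: 67 × £16,010 = £1,072,670
Remaining days: (162 − 67) × £49,680 = £4,719,600
Per-day component: £1,072,670 + £4,719,600 = £5,792,270
Base plus per-day: £193,300 + £5,792,270 = £5,985,570
The violation was not knowing: no 100% increase.
Cap at £9,773,050: £5,985,570 is within the cap, no reduction.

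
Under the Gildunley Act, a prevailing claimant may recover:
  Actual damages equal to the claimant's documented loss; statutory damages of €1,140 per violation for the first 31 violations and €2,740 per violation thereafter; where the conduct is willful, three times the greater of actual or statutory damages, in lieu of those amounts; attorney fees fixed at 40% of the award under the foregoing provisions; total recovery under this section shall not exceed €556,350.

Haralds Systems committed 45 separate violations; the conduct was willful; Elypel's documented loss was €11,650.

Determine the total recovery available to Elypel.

First 31 violations: 31 × €1,140 = €35,340
Remaining violations: (45 − 31) × €2,740 = €38,360
Statutory damages: €35,340 + €38,360 = €73,700
Greater of actual damages (€11,650) or statutory damages (€73,700): €73,700
Trebled: 3 × €73,700 = €221,100
Attorney fees: 40% of €221,100 = €88,440
Total before cap: €221,100 + €88,440 = €309,540
Cap at €556,350: €309,540 is within the cap, no reduction.

€309,540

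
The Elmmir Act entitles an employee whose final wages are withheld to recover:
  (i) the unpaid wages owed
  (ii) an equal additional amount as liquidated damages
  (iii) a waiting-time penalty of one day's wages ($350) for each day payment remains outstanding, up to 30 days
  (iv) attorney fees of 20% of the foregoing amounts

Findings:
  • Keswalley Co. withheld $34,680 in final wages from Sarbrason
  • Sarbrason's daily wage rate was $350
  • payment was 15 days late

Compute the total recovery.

$89,532

Liquidated damages (equal amount): $34,680
Penalty days: min(15, 30) = 15
Waiting-time penalty: 15 × $350 = $5,250
Subtotal: $34,680 + $34,680 + $5,250 = $74,610
Attorney fees: 20% of $74,610 = $14,922
Total award: $74,610 + $14,922 = $89,532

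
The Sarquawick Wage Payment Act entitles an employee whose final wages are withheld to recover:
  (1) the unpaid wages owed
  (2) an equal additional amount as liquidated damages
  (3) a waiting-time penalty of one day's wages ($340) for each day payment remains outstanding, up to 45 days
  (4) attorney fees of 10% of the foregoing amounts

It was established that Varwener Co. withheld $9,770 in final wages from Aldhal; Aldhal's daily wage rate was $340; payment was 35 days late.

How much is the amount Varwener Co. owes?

Liquidated damages (equal amount): $9,770
Penalty days: min(35, 45) = 35
Waiting-time penalty: 35 × $340 = $11,900
Subtotal: $9,770 + $9,770 + $11,900 = $31,440
Attorney fees: 10% of $31,440 = $3,144
Total award: $31,440 + $3,144 = $34,584

$34,584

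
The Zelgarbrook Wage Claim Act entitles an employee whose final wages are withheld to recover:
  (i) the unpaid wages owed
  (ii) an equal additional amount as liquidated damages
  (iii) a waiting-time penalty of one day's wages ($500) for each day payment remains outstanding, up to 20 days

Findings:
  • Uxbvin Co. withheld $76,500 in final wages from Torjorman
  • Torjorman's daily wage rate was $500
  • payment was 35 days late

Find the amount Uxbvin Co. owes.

$163,000

Liquidated damages (equal amount): $76,500
Penalty days: min(35, 20) = 20
Waiting-time penalty: 20 × $500 = $10,000
Total award: $76,500 + $76,500 + $10,000 = $163,000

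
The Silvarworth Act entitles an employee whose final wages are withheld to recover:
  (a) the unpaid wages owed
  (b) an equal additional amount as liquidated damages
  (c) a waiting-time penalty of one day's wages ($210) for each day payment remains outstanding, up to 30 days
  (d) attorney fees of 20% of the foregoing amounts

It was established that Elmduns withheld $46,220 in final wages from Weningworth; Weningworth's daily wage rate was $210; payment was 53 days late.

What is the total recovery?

Liquidated damages (equal amount): $46,220
Penalty days: min(53, 30) = 30
Waiting-time penalty: 30 × $210 = $6,300
Subtotal: $46,220 + $46,220 + $6,300 = $98,740
Attorney fees: 20% of $98,740 = $19,748
Total award: $98,740 + $19,748 = $118,488

Total award: $118,488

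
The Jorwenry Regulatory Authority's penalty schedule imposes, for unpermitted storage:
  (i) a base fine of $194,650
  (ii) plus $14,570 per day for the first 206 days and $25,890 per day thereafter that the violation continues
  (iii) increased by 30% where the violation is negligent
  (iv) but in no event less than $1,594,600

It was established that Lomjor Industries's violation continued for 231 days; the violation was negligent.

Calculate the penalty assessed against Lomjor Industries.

First 206 days: 206 × $14,570 = $3,001,420
Remaining days: (231 − 206) × $25,890 = $647,250
Per-day component: $3,001,420 + $647,250 = $3,648,670
Base plus per-day: $194,650 + $3,648,670 = $3,843,320
Enhancement: 30% of $3,843,320 = $1,152,996
Enhanced fine: $3,843,320 + $1,152,996 = $4,996,316
Minimum $1,594,600: $4,996,316 meets the minimum, no increase.

$4,996,316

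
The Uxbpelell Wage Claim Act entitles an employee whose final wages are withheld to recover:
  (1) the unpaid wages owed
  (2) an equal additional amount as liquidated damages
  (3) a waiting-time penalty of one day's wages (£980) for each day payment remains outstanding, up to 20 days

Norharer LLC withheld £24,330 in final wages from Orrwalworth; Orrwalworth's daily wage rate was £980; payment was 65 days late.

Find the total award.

Liquidated damages (equal amount): £24,330
Penalty days: min(65, 20) = 20
Waiting-time penalty: 20 × £980 = £19,600
Total award: £24,330 + £24,330 + £19,600 = £68,260

Total award: £68,260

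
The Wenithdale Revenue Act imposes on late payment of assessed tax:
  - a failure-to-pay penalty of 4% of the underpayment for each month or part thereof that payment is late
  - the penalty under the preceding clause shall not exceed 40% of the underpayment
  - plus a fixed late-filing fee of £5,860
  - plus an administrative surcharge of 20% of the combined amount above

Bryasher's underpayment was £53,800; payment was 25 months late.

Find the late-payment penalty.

Accrued rate: 4% × 25 = 100%, capped at 40% → 40%
Failure-to-pay penalty: 40% of £53,800 = £21,520
Penalty before surcharge: £21,520 + £5,860 = £27,380
Administrative surcharge: 20% of £27,380 = £5,476
Total penalty: £27,380 + £5,476 = £32,856

£32,856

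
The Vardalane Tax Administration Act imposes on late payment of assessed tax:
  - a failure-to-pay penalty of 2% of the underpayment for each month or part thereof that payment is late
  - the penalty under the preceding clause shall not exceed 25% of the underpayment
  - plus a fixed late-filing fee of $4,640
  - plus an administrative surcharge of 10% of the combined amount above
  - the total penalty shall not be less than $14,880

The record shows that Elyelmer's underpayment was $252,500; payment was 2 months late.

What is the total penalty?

$16,214

Accrued rate: 2% × 2 = 4%, capped at 25% → 4%
Failure-to-pay penalty: 4% of $252,500 = $10,100
Penalty before surcharge: $10,100 + $4,640 = $14,740
Administrative surcharge: 10% of $14,740 = $1,474
Total penalty: $14,740 + $1,474 = $16,214
Minimum $14,880: $16,214 meets the minimum, no increase.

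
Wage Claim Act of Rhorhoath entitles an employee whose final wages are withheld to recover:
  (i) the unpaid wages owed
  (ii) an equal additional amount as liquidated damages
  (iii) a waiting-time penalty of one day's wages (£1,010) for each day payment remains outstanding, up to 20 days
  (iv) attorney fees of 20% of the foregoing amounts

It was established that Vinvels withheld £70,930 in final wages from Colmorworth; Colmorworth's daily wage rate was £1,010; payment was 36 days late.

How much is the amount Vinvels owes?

Liquidated damages (equal amount): £70,930
Penalty days: min(36, 20) = 20
Waiting-time penalty: 20 × £1,010 = £20,200
Subtotal: £70,930 + £70,930 + £20,200 = £162,060
Attorney fees: 20% of £162,060 = £32,412
Total award: £162,060 + £32,412 = £194,472

£194,472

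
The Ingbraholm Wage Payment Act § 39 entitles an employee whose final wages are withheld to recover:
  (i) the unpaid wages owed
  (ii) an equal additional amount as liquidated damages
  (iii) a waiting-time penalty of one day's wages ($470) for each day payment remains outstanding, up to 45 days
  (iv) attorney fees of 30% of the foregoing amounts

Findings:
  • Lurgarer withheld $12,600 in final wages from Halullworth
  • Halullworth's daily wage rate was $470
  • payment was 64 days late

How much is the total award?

Liquidated damages (equal amount): $12,600
Penalty days: min(64, 45) = 45
Waiting-time penalty: 45 × $470 = $21,150
Subtotal: $12,600 + $12,600 + $21,150 = $46,350
Attorney fees: 30% of $46,350 = $13,905
Total award: $46,350 + $13,905 = $60,255

$60,255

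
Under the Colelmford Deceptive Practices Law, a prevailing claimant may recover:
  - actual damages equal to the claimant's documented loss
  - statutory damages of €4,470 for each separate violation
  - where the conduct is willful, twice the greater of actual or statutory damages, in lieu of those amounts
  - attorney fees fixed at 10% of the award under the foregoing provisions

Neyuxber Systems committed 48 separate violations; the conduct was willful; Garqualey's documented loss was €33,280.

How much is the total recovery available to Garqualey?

Statutory damages: 48 × €4,470 = €214,560
Greater of actual damages (€33,280) or statutory damages (€214,560): €214,560
Doubled: 2 × €214,560 = €429,120
Attorney fees: 10% of €429,120 = €42,912
Total recovery: €429,120 + €42,912 = €472,032

€472,032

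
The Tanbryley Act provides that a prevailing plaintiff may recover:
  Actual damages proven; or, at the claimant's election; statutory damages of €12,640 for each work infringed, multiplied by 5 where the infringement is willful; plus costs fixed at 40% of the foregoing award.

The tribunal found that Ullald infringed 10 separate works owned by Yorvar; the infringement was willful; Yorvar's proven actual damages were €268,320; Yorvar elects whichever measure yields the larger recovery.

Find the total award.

Award: €884,800

Statutory damages: 10 × €12,640 = €126,400
Multiplied by 5: 5 × €126,400 = €632,000
Greater of actual damages (€268,320) or enhanced statutory damages (€632,000): €632,000
Costs: 40% of €632,000 = €252,800
Award plus costs: €632,000 + €252,800 = €884,800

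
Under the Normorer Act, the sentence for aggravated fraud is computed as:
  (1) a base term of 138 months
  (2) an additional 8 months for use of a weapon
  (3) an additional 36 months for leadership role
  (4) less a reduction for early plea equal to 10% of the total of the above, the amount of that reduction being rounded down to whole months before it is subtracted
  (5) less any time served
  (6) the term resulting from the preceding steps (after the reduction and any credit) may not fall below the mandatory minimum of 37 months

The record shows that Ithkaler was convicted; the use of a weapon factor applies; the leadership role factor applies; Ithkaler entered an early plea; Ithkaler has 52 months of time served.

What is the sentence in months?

112 months

Use of a weapon enhancement: +8 months
Leadership role enhancement: +36 months
Adjusted term: 138 months + 8 months + 36 months = 182 months
Early plea reduction: 10% of 182 months = 18 months (rounded down)
After reduction: 182 − 18 = 164 months
Less time served: 164 months − 52 months = 112 months
Minimum 37 months: 112 months meets the minimum, no increase.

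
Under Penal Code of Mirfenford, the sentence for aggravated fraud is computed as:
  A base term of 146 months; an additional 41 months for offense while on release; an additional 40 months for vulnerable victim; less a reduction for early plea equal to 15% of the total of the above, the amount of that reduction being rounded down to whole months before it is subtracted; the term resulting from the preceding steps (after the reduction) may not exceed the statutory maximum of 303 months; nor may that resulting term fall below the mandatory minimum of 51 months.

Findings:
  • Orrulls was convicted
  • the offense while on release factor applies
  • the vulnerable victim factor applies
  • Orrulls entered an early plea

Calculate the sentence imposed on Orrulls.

Offense while on release enhancement: +41 months
Vulnerable victim enhancement: +40 months
Adjusted term: 146 months + 41 months + 40 months = 227 months
Early plea reduction: 15% of 227 months = 34 months (rounded down)
After reduction: 227 − 34 = 193 months
Cap at 303 months: 193 months is within the cap, no reduction.
Minimum 51 months: 193 months meets the minimum, no increase.

193 months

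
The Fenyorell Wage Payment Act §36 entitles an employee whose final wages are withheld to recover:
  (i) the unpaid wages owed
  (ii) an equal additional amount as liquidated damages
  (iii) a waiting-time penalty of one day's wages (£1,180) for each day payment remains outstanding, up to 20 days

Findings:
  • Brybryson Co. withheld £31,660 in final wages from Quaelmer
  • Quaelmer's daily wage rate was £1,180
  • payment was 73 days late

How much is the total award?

Liquidated damages (equal amount): £31,660
Penalty days: min(73, 20) = 20
Waiting-time penalty: 20 × £1,180 = £23,600
Total award: £31,660 + £31,660 + £23,600 = £86,920

£86,920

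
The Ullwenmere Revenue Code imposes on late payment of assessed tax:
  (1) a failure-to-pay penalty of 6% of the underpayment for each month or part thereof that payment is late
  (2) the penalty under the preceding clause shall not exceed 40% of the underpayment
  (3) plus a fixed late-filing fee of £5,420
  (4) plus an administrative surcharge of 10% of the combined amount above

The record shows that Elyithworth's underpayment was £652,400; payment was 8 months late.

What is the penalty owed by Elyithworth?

Accrued rate: 6% × 8 = 48%, capped at 40% → 40%
Failure-to-pay penalty: 40% of £652,400 = £260,960
Penalty before surcharge: £260,960 + £5,420 = £266,380
Administrative surcharge: 10% of £266,380 = £26,638
Total penalty: £266,380 + £26,638 = £293,018

Penalty: £293,018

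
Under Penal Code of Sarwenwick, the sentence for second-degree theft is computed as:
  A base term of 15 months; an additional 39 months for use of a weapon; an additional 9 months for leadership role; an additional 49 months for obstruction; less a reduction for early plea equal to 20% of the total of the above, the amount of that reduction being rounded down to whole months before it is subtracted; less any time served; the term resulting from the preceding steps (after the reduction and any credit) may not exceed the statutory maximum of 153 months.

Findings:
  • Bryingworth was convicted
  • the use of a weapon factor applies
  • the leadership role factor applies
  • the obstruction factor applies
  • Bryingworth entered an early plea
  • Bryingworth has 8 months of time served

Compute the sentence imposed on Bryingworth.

82 months

Use of a weapon enhancement: +39 months
Leadership role enhancement: +9 months
Obstruction enhancement: +49 months
Adjusted term: 15 months + 39 months + 9 months + 49 months = 112 months
Early plea reduction: 20% of 112 months = 22 months (rounded down)
After reduction: 112 − 22 = 90 months
Less time served: 90 months − 8 months = 82 months
Cap at 153 months: 82 months is within the cap, no reduction.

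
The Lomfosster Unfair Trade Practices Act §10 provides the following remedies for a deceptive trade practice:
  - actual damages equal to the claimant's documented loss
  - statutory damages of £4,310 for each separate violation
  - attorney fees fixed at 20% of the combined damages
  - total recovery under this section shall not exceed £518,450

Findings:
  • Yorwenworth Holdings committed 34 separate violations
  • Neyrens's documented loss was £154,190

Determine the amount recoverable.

£360,876

Statutory damages: 34 × £4,310 = £146,540
Combined damages: £154,190 + £146,540 = £300,730
Attorney fees: 20% of £300,730 = £60,146
Total before cap: £300,730 + £60,146 = £360,876
Cap at £518,450: £360,876 is within the cap, no reduction.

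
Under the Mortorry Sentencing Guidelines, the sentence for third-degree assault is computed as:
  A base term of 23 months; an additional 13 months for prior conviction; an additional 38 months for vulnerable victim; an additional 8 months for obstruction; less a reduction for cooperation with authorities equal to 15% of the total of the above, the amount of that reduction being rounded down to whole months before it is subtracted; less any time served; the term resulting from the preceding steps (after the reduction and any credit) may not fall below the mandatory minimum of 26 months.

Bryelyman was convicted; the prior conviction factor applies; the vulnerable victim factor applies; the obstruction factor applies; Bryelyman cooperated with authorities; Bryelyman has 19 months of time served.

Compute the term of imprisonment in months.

Prior conviction enhancement: +13 months
Vulnerable victim enhancement: +38 months
Obstruction enhancement: +8 months
Adjusted term: 23 months + 13 months + 38 months + 8 months = 82 months
Cooperation with authorities reduction: 15% of 82 months = 12 months (rounded down)
After reduction: 82 − 12 = 70 months
Less time served: 70 months − 19 months = 51 months
Minimum 26 months: 51 months meets the minimum, no increase.

51 months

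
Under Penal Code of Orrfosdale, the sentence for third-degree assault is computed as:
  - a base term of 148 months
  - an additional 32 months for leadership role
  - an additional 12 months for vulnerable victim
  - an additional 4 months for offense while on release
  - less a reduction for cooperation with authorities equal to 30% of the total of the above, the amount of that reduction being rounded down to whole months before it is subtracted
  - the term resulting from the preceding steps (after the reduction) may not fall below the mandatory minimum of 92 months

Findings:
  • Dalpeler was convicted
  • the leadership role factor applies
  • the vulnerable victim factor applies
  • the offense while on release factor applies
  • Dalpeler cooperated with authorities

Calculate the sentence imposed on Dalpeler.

Leadership role enhancement: +32 months
Vulnerable victim enhancement: +12 months
Offense while on release enhancement: +4 months
Adjusted term: 148 months + 32 months + 12 months + 4 months = 196 months
Cooperation with authorities reduction: 30% of 196 months = 58 months (rounded down)
After reduction: 196 − 58 = 138 months
Minimum 92 months: 138 months meets the minimum, no increase.

138 months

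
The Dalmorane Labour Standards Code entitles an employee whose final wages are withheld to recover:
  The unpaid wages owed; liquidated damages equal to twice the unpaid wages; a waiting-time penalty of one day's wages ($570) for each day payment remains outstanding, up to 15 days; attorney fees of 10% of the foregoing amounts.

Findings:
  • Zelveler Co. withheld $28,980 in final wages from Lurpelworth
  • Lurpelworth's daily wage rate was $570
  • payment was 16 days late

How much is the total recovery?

Doubled: 2 × $28,980 = $57,960
Penalty days: min(16, 15) = 15
Waiting-time penalty: 15 × $570 = $8,550
Subtotal: $28,980 + $57,960 + $8,550 = $95,490
Attorney fees: 10% of $95,490 = $9,549
Total award: $95,490 + $9,549 = $105,039

$105,039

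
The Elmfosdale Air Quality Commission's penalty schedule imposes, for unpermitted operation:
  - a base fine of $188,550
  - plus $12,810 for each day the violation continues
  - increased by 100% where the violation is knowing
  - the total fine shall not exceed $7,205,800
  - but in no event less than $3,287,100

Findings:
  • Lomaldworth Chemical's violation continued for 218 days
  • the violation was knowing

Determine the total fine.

$5,962,260

Per-day component: 218 × $12,810 = $2,792,580
Base plus per-day: $188,550 + $2,792,580 = $2,981,130
Enhancement: 100% of $2,981,130 = $2,981,130
Enhanced fine: $2,981,130 + $2,981,130 = $5,962,260
Cap at $7,205,800: $5,962,260 is within the cap, no reduction.
Minimum $3,287,100: $5,962,260 meets the minimum, no increase.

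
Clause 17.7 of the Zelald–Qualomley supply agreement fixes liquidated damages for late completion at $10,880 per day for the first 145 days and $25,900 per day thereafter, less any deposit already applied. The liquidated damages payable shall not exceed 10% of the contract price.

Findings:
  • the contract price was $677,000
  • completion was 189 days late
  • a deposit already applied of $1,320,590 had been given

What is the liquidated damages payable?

$67,700

First 145 days: 145 × $10,880 = $1,577,600
Remaining days: (189 − 145) × $25,900 = $1,139,600
Accrued per-day damages: $1,577,600 + $1,139,600 = $2,717,200
Less deposit already applied: $2,717,200 − $1,320,590 = $1,396,610
Cap: 10% of $677,000 = $67,700
Cap at $67,700: $1,396,610 exceeds the cap → $67,700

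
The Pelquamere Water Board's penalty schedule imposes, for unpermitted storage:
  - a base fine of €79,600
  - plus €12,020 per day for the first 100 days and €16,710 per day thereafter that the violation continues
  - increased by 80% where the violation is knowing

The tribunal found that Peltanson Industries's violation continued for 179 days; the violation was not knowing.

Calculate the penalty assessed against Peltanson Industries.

Civil penalty: €2,601,690

First 100 days: 100 × €12,020 = €1,202,000
Remaining days: (179 − 100) × €16,710 = €1,320,090
Per-day component: €1,202,000 + €1,320,090 = €2,522,090
Base plus per-day: €79,600 + €2,522,090 = €2,601,690
The violation was not knowing: no 80% increase.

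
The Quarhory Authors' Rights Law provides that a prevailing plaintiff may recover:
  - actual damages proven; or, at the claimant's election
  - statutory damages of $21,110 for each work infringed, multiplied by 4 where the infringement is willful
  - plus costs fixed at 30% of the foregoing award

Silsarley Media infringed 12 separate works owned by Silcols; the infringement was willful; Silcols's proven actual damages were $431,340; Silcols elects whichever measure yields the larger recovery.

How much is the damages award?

Statutory damages: 12 × $21,110 = $253,320
Multiplied by 4: 4 × $253,320 = $1,013,280
Greater of actual damages ($431,340) or enhanced statutory damages ($1,013,280): $1,013,280
Costs: 30% of $1,013,280 = $303,984
Award plus costs: $1,013,280 + $303,984 = $1,317,264

Award: $1,317,264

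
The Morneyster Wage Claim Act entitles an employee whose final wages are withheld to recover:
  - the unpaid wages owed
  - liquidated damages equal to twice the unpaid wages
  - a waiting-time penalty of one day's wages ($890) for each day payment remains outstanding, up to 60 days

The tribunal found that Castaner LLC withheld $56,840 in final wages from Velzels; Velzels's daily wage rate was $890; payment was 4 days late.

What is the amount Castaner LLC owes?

Doubled: 2 × $56,840 = $113,680
Penalty days: min(4, 60) = 4
Waiting-time penalty: 4 × $890 = $3,560
Total award: $56,840 + $113,680 + $3,560 = $174,080

$174,080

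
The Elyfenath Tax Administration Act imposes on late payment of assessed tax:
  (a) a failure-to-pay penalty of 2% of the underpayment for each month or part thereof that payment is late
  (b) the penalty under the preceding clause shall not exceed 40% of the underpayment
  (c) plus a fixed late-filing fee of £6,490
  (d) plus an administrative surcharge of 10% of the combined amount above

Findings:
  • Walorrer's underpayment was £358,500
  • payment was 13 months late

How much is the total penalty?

£109,670

Accrued rate: 2% × 13 = 26%, capped at 40% → 26%
Failure-to-pay penalty: 26% of £358,500 = £93,210
Penalty before surcharge: £93,210 + £6,490 = £99,700
Administrative surcharge: 10% of £99,700 = £9,970
Total penalty: £99,700 + £9,970 = £109,670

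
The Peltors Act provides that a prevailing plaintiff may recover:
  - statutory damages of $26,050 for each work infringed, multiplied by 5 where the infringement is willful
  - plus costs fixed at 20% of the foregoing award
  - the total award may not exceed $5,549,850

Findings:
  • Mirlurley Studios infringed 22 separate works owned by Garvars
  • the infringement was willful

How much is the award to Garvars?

$3,438,600

Statutory damages: 22 × $26,050 = $573,100
Multiplied by 5: 5 × $573,100 = $2,865,500
Costs: 20% of $2,865,500 = $573,100
Award plus costs: $2,865,500 + $573,100 = $3,438,600
Cap at $5,549,850: $3,438,600 is within the cap, no reduction.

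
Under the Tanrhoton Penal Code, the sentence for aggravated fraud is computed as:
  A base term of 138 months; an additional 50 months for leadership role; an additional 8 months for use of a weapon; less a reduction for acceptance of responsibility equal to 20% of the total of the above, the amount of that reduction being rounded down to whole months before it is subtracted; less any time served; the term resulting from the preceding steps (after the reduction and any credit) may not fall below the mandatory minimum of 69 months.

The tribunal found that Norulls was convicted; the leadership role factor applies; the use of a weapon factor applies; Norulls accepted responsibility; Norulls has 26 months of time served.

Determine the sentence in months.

Sentence: 131 months

Leadership role enhancement: +50 months
Use of a weapon enhancement: +8 months
Adjusted term: 138 months + 50 months + 8 months = 196 months
Acceptance of responsibility reduction: 20% of 196 months = 39 months (rounded down)
After reduction: 196 − 39 = 157 months
Less time served: 157 months − 26 months = 131 months
Minimum 69 months: 131 months meets the minimum, no increase.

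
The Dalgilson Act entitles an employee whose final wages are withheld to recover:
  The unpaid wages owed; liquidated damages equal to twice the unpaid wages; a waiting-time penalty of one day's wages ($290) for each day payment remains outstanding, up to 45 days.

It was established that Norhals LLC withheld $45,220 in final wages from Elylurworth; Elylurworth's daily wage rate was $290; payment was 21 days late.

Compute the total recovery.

Total award: $141,750

Doubled: 2 × $45,220 = $90,440
Penalty days: min(21, 45) = 21
Waiting-time penalty: 21 × $290 = $6,090
Total award: $45,220 + $90,440 + $6,090 = $141,750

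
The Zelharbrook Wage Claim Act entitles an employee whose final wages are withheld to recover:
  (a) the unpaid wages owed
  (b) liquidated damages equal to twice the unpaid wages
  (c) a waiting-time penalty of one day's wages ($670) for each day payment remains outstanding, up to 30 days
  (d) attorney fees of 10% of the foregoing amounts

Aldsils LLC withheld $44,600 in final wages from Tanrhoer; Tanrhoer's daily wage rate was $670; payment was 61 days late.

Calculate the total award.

Doubled: 2 × $44,600 = $89,200
Penalty days: min(61, 30) = 30
Waiting-time penalty: 30 × $670 = $20,100
Subtotal: $44,600 + $89,200 + $20,100 = $153,900
Attorney fees: 10% of $153,900 = $15,390
Total award: $153,900 + $15,390 = $169,290

Total award: $169,290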